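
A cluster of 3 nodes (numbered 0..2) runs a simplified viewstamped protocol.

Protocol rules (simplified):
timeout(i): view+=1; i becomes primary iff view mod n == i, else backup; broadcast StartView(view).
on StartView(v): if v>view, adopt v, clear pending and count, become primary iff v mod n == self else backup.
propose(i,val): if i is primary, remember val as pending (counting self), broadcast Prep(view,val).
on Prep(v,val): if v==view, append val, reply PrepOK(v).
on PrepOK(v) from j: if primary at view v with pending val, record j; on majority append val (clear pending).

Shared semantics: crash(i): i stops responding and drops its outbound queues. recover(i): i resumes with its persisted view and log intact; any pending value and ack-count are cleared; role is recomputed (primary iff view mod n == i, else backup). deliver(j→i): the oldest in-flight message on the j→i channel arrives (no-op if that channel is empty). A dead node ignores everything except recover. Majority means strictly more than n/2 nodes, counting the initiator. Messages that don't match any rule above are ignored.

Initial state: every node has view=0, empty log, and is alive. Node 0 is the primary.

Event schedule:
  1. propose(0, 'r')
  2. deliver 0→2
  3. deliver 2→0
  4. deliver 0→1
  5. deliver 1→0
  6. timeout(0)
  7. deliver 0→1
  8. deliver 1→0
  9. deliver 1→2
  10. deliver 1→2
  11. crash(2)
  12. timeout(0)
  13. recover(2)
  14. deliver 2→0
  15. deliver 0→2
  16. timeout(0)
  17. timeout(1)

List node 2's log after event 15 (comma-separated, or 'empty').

r

after 1 — propose(0,'r'): ·
after 2 — deliver 0→2: n2:back/v0/[r]
after 3 — deliver 2→0: n0:prim/v0/[r]
after 4 — deliver 0→1: n1:back/v0/[r]
after 5 — deliver 1→0: ·
after 6 — timeout(0): n0:back/v1/[r]
after 7 — deliver 0→1: n1:prim/v1/[r]
after 8 — deliver 1→0: ·
after 9 — deliver 1→2: ·
after 10 — deliver 1→2: ·
after 11 — crash(2): n2:✗back/v0/[r]
after 12 — timeout(0): n0:back/v2/[r]
after 13 — recover(2): n2:back/v0/[r]
after 14 — deliver 2→0: ·
after 15 — deliver 0→2: n2:back/v1/[r]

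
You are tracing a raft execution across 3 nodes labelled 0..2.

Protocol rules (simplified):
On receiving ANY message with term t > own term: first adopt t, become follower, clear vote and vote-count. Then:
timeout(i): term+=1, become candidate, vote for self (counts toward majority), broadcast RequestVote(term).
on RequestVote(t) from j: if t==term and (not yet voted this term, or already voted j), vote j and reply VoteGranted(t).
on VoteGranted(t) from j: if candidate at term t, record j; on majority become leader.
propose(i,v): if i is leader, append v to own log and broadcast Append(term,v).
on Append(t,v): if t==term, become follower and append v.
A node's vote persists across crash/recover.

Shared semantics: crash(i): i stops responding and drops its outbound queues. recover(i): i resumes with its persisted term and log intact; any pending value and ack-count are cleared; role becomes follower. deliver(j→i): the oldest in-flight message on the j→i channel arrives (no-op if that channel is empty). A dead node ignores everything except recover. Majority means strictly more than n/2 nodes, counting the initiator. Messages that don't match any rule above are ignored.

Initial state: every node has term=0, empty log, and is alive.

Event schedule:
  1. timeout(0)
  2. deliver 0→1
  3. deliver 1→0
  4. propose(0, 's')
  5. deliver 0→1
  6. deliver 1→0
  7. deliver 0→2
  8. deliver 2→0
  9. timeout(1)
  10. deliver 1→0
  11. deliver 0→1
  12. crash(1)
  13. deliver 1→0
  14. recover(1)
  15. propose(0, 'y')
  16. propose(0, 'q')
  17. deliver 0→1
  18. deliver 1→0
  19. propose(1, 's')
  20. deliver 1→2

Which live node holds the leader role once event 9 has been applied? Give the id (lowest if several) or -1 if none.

0

e1 timeout(0): 0[cand,t=1,-]
e2 deliver 0→1: 1[foll,t=1,-]
e3 deliver 1→0: 0[lead,t=1,-]
e4 propose(0,'s'): 0[lead,t=1,s]
e5 deliver 0→1: 1[foll,t=1,s]
e6 deliver 1→0: ·
e7 deliver 0→2: 2[foll,t=1,-]
e8 deliver 2→0: ·
e9 timeout(1): 1[cand,t=2,s]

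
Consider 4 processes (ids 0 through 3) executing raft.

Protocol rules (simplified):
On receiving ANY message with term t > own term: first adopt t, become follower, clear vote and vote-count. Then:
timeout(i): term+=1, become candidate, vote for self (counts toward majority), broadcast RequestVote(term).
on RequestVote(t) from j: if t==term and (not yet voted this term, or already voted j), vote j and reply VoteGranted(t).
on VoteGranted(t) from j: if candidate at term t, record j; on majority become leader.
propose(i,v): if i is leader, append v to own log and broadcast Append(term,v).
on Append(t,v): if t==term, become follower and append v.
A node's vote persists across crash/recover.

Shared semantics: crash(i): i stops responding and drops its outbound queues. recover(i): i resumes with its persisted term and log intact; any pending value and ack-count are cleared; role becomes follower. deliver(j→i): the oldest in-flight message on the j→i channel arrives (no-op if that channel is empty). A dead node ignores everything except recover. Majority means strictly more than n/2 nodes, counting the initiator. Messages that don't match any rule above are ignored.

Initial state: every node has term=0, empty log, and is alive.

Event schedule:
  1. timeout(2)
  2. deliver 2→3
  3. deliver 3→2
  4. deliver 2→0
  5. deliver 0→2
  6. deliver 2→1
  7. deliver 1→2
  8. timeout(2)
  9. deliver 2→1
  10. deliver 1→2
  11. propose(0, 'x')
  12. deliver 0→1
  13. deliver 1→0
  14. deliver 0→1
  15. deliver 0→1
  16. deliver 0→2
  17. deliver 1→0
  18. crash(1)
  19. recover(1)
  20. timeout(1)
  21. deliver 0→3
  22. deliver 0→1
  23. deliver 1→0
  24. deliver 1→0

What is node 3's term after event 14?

1

after 1 — timeout(2): n2:cand/t1/[-]
after 2 — deliver 2→3: n3:foll/t1/[-]
after 3 — deliver 3→2: ·
after 4 — deliver 2→0: n0:foll/t1/[-]
after 5 — deliver 0→2: n2:lead/t1/[-]
after 6 — deliver 2→1: n1:foll/t1/[-]
after 7 — deliver 1→2: ·
after 8 — timeout(2): n2:cand/t2/[-]
after 9 — deliver 2→1: n1:foll/t2/[-]
after 10 — deliver 1→2: ·
after 11 — propose(0,'x'): ·
after 12 — deliver 0→1: ·
after 13 — deliver 1→0: ·
after 14 — deliver 0→1: ·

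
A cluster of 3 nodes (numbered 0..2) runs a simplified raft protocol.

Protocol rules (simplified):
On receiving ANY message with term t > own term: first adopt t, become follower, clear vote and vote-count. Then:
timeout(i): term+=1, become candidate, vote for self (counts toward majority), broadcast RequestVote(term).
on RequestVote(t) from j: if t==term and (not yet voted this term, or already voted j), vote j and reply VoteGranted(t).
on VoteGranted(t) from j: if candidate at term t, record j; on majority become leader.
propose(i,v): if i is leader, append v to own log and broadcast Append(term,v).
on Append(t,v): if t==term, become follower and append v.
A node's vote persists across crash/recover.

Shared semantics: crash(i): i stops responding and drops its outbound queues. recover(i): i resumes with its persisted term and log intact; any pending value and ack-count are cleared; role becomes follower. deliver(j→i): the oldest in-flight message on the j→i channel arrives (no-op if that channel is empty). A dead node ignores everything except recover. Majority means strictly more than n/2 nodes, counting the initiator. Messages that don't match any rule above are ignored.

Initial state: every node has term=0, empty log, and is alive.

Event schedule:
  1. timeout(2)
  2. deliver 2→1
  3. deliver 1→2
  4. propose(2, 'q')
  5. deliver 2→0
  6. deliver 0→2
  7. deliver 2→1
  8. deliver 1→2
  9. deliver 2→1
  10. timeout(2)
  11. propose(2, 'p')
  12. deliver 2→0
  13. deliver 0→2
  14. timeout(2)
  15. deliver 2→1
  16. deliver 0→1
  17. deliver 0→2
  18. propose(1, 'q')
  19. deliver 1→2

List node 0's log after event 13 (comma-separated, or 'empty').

[1] timeout(2) → N2(cand t1 [-])
[2] deliver 2→1 → N1(foll t1 [-])
[3] deliver 1→2 → N2(lead t1 [-])
[4] propose(2,'q') → N2(lead t1 [q])
[5] deliver 2→0 → N0(foll t1 [-])
[6] deliver 0→2 → ∅
[7] deliver 2→1 → N1(foll t1 [q])
[8] deliver 1→2 → ∅
[9] deliver 2→1 → ∅
[10] timeout(2) → N2(cand t2 [q])
[11] propose(2,'p') → ∅
[12] deliver 2→0 → N0(foll t1 [q])
[13] deliver 0→2 → ∅

q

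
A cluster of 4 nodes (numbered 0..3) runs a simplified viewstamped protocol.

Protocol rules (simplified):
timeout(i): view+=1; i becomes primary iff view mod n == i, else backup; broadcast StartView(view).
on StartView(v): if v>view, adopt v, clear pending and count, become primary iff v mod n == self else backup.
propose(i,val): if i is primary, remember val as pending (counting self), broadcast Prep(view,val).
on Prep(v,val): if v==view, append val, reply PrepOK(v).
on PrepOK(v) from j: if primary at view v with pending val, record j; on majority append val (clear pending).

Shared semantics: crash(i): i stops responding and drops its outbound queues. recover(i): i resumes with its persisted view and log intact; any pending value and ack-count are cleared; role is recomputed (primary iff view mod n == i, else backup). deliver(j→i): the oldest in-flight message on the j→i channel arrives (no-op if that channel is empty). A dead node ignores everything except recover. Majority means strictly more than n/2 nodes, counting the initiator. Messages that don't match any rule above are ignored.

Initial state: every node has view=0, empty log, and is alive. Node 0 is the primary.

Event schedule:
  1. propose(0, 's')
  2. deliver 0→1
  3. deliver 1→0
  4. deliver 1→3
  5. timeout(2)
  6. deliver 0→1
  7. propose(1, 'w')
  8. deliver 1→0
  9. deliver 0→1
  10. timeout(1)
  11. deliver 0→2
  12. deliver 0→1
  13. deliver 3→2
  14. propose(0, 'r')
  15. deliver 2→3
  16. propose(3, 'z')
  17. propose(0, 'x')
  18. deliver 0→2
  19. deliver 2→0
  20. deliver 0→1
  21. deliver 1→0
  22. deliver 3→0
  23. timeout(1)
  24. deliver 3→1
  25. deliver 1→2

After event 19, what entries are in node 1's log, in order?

1. propose(0,'s'):  nop
2. deliver 0→1:  <1:back v0 s>
3. deliver 1→0:  nop
4. deliver 1→3:  nop
5. timeout(2):  <2:back v1 ->
6. deliver 0→1:  nop
7. propose(1,'w'):  nop
8. deliver 1→0:  nop
9. deliver 0→1:  nop
10. timeout(1):  <1:prim v1 s>
11. deliver 0→2:  nop
12. deliver 0→1:  nop
13. deliver 3→2:  nop
14. propose(0,'r'):  nop
15. deliver 2→3:  <3:back v1 ->
16. propose(3,'z'):  nop
17. propose(0,'x'):  nop
18. deliver 0→2:  nop
19. deliver 2→0:  <0:back v1 ->

s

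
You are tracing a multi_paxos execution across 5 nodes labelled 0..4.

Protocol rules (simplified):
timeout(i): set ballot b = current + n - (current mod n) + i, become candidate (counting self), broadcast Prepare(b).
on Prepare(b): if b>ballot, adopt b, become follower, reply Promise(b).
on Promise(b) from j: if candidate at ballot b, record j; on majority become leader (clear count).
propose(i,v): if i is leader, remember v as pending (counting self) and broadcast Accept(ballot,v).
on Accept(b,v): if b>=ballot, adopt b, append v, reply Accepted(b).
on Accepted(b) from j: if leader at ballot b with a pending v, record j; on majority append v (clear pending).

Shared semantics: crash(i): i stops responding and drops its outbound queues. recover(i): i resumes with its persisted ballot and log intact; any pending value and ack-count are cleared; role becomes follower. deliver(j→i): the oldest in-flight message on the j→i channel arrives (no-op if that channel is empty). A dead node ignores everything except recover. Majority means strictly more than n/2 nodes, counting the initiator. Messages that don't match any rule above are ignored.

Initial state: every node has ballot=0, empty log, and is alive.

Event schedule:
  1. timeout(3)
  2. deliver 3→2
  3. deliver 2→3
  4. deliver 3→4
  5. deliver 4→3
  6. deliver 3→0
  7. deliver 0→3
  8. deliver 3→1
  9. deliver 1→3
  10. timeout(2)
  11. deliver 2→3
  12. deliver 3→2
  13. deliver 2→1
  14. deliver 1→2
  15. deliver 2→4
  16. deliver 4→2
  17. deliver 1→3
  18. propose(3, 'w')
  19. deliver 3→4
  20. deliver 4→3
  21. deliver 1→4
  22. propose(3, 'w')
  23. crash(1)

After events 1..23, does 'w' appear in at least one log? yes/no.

after 1 — timeout(3): n3:cand/b8/[-]
after 2 — deliver 3→2: n2:foll/b8/[-]
after 3 — deliver 2→3: ·
after 4 — deliver 3→4: n4:foll/b8/[-]
after 5 — deliver 4→3: n3:lead/b8/[-]
after 6 — deliver 3→0: n0:foll/b8/[-]
after 7 — deliver 0→3: ·
after 8 — deliver 3→1: n1:foll/b8/[-]
after 9 — deliver 1→3: ·
after 10 — timeout(2): n2:cand/b12/[-]
after 11 — deliver 2→3: n3:foll/b12/[-]
after 12 — deliver 3→2: ·
after 13 — deliver 2→1: n1:foll/b12/[-]
after 14 — deliver 1→2: n2:lead/b12/[-]
after 15 — deliver 2→4: n4:foll/b12/[-]
after 16 — deliver 4→2: ·
after 17 — deliver 1→3: ·
after 18 — propose(3,'w'): ·
after 19 — deliver 3→4: ·
after 20 — deliver 4→3: ·
after 21 — deliver 1→4: ·
after 22 — propose(3,'w'): ·
after 23 — crash(1): n1:✗foll/b12/[-]

no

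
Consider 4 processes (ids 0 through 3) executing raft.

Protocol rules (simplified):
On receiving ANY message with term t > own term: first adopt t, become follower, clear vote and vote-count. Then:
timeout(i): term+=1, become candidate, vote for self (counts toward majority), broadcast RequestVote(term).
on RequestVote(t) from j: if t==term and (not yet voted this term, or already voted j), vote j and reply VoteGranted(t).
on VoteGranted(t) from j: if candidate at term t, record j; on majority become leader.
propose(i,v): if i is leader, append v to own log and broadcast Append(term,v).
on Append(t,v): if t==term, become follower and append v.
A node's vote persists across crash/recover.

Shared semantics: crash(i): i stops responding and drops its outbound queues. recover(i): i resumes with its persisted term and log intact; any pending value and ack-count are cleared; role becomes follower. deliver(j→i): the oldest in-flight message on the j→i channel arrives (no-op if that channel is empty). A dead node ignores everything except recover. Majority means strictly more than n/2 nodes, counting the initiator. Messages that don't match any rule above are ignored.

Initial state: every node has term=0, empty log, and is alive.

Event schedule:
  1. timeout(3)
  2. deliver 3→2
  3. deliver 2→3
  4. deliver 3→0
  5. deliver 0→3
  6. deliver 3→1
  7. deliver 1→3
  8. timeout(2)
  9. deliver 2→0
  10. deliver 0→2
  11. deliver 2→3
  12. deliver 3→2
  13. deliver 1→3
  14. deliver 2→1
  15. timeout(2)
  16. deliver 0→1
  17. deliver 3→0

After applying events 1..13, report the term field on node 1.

[1] timeout(3) → N3(cand t1 [-])
[2] deliver 3→2 → N2(foll t1 [-])
[3] deliver 2→3 → ∅
[4] deliver 3→0 → N0(foll t1 [-])
[5] deliver 0→3 → N3(lead t1 [-])
[6] deliver 3→1 → N1(foll t1 [-])
[7] deliver 1→3 → ∅
[8] timeout(2) → N2(cand t2 [-])
[9] deliver 2→0 → N0(foll t2 [-])
[10] deliver 0→2 → ∅
[11] deliver 2→3 → N3(foll t2 [-])
[12] deliver 3→2 → N2(lead t2 [-])
[13] deliver 1→3 → ∅

1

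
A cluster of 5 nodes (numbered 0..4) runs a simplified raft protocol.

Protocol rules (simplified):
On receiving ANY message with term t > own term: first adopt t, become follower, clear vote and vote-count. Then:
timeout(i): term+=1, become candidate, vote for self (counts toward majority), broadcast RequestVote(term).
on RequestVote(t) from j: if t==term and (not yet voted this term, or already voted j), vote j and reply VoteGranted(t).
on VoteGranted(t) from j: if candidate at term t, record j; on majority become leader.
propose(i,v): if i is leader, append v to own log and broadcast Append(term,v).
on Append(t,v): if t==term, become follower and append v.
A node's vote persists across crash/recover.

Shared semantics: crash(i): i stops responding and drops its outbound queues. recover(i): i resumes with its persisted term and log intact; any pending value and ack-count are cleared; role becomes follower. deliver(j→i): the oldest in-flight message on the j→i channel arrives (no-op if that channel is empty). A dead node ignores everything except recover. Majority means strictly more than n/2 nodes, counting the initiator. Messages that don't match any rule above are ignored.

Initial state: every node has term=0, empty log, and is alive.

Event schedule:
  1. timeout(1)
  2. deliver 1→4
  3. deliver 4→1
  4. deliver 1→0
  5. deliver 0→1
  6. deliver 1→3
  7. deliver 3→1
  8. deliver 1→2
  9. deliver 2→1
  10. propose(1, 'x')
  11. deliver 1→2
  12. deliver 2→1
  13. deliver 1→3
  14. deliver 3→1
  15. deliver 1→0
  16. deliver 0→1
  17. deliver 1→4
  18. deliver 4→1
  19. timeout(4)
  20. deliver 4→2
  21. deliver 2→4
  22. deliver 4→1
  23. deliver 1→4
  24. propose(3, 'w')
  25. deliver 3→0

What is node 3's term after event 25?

step 1 timeout(1): 1={cand,t=1,log=-}
step 2 deliver 1→4: 4={foll,t=1,log=-}
step 3 deliver 4→1: —
step 4 deliver 1→0: 0={foll,t=1,log=-}
step 5 deliver 0→1: 1={lead,t=1,log=-}
step 6 deliver 1→3: 3={foll,t=1,log=-}
step 7 deliver 3→1: —
step 8 deliver 1→2: 2={foll,t=1,log=-}
step 9 deliver 2→1: —
step 10 propose(1,'x'): 1={lead,t=1,log=x}
step 11 deliver 1→2: 2={foll,t=1,log=x}
step 12 deliver 2→1: —
step 13 deliver 1→3: 3={foll,t=1,log=x}
step 14 deliver 3→1: —
step 15 deliver 1→0: 0={foll,t=1,log=x}
step 16 deliver 0→1: —
step 17 deliver 1→4: 4={foll,t=1,log=x}
step 18 deliver 4→1: —
step 19 timeout(4): 4={cand,t=2,log=x}
step 20 deliver 4→2: 2={foll,t=2,log=x}
step 21 deliver 2→4: —
step 22 deliver 4→1: 1={foll,t=2,log=x}
step 23 deliver 1→4: 4={lead,t=2,log=x}
step 24 propose(3,'w'): —
step 25 deliver 3→0: —

1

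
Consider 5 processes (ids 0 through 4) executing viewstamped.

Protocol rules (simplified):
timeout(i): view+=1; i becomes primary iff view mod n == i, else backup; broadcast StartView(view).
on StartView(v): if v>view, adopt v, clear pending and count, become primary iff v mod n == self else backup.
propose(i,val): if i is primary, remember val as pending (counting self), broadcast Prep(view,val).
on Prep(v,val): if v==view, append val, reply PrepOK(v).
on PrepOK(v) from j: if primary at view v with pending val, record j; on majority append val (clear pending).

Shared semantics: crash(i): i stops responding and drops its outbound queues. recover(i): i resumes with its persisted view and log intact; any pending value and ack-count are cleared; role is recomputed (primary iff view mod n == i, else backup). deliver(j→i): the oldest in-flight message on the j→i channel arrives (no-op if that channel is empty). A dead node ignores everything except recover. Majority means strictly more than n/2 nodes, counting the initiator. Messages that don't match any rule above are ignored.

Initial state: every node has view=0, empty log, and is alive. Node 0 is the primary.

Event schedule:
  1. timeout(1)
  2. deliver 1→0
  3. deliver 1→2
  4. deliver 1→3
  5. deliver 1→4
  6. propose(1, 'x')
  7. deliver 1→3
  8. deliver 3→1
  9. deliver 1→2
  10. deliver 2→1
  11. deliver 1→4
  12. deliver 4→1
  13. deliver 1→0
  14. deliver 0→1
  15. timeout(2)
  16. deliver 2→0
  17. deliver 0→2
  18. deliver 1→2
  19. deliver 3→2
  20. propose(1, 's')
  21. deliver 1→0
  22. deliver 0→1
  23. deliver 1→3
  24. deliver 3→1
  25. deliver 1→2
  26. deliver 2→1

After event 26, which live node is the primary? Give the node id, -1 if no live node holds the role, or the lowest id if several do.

2

step 1 timeout(1): 1={prim,v=1,log=-}
step 2 deliver 1→0: 0={back,v=1,log=-}
step 3 deliver 1→2: 2={back,v=1,log=-}
step 4 deliver 1→3: 3={back,v=1,log=-}
step 5 deliver 1→4: 4={back,v=1,log=-}
step 6 propose(1,'x'): —
step 7 deliver 1→3: 3={back,v=1,log=x}
step 8 deliver 3→1: —
step 9 deliver 1→2: 2={back,v=1,log=x}
step 10 deliver 2→1: 1={prim,v=1,log=x}
step 11 deliver 1→4: 4={back,v=1,log=x}
step 12 deliver 4→1: —
step 13 deliver 1→0: 0={back,v=1,log=x}
step 14 deliver 0→1: —
step 15 timeout(2): 2={prim,v=2,log=x}
step 16 deliver 2→0: 0={back,v=2,log=x}
step 17 deliver 0→2: —
step 18 deliver 1→2: —
step 19 deliver 3→2: —
step 20 propose(1,'s'): —
step 21 deliver 1→0: —
step 22 deliver 0→1: —
step 23 deliver 1→3: 3={back,v=1,log=x,s}
step 24 deliver 3→1: —
step 25 deliver 1→2: —
step 26 deliver 2→1: 1={back,v=2,log=x}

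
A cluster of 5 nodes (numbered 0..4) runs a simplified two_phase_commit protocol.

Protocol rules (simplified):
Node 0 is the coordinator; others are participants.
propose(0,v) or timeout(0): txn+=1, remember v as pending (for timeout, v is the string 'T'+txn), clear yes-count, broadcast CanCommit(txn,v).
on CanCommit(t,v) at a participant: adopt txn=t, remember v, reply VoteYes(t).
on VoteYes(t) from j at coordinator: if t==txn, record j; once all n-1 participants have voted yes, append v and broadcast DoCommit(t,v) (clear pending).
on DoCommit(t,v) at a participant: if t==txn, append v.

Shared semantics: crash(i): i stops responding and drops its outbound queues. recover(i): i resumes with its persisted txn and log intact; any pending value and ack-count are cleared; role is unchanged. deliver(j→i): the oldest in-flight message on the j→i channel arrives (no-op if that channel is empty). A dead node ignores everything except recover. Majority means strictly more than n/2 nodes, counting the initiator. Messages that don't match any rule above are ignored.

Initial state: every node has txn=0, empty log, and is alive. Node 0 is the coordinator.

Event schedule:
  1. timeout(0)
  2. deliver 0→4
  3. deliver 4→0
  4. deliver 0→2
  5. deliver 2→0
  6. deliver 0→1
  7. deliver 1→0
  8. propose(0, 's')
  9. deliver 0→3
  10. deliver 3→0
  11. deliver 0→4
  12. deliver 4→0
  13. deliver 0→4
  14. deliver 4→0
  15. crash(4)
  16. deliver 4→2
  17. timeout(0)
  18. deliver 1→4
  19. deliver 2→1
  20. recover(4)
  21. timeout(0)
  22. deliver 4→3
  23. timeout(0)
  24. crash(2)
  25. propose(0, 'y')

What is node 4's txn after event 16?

step 1 timeout(0): 0={coor,t=1,log=-}
step 2 deliver 0→4: 4={part,t=1,log=-}
step 3 deliver 4→0: —
step 4 deliver 0→2: 2={part,t=1,log=-}
step 5 deliver 2→0: —
step 6 deliver 0→1: 1={part,t=1,log=-}
step 7 deliver 1→0: —
step 8 propose(0,'s'): 0={coor,t=2,log=-}
step 9 deliver 0→3: 3={part,t=1,log=-}
step 10 deliver 3→0: —
step 11 deliver 0→4: 4={part,t=2,log=-}
step 12 deliver 4→0: —
step 13 deliver 0→4: —
step 14 deliver 4→0: —
step 15 crash(4): 4={✗part,t=2,log=-}
step 16 deliver 4→2: —

2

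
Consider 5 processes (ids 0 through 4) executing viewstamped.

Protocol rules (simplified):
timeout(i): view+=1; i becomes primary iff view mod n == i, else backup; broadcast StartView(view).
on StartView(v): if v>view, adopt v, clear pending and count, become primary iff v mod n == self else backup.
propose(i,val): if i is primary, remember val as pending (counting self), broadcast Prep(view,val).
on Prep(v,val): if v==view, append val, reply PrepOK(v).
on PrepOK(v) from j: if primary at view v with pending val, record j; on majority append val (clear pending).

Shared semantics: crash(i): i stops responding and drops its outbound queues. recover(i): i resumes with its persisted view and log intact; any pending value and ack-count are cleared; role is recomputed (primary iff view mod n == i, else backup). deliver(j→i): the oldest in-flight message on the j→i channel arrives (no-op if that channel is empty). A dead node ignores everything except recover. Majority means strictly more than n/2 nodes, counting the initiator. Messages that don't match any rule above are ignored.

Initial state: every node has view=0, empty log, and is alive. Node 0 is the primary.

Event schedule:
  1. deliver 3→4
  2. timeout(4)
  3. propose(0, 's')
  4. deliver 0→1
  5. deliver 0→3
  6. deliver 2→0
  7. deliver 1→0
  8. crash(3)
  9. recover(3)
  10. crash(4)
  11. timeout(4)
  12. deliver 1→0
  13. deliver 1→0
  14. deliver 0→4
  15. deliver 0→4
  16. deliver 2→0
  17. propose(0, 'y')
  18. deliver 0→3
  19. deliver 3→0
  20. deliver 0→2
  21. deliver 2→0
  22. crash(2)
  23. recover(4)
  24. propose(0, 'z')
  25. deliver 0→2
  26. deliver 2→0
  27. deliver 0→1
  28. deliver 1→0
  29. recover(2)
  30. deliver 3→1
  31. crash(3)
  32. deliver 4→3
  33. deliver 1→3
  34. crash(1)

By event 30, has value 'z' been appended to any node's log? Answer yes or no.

[1] deliver 3→4 → ∅
[2] timeout(4) → N4(back v1 [-])
[3] propose(0,'s') → ∅
[4] deliver 0→1 → N1(back v0 [s])
[5] deliver 0→3 → N3(back v0 [s])
[6] deliver 2→0 → ∅
[7] deliver 1→0 → ∅
[8] crash(3) → N3(✗back v0 [s])
[9] recover(3) → N3(back v0 [s])
[10] crash(4) → N4(✗back v1 [-])
[11] timeout(4) → ∅
[12] deliver 1→0 → ∅
[13] deliver 1→0 → ∅
[14] deliver 0→4 → ∅
[15] deliver 0→4 → ∅
[16] deliver 2→0 → ∅
[17] propose(0,'y') → ∅
[18] deliver 0→3 → N3(back v0 [s,y])
[19] deliver 3→0 → ∅
[20] deliver 0→2 → N2(back v0 [s])
[21] deliver 2→0 → N0(prim v0 [y])
[22] crash(2) → N2(✗back v0 [s])
[23] recover(4) → N4(back v1 [-])
[24] propose(0,'z') → ∅
[25] deliver 0→2 → ∅
[26] deliver 2→0 → ∅
[27] deliver 0→1 → N1(back v0 [s,y])
[28] deliver 1→0 → ∅
[29] recover(2) → N2(back v0 [s])
[30] deliver 3→1 → ∅

no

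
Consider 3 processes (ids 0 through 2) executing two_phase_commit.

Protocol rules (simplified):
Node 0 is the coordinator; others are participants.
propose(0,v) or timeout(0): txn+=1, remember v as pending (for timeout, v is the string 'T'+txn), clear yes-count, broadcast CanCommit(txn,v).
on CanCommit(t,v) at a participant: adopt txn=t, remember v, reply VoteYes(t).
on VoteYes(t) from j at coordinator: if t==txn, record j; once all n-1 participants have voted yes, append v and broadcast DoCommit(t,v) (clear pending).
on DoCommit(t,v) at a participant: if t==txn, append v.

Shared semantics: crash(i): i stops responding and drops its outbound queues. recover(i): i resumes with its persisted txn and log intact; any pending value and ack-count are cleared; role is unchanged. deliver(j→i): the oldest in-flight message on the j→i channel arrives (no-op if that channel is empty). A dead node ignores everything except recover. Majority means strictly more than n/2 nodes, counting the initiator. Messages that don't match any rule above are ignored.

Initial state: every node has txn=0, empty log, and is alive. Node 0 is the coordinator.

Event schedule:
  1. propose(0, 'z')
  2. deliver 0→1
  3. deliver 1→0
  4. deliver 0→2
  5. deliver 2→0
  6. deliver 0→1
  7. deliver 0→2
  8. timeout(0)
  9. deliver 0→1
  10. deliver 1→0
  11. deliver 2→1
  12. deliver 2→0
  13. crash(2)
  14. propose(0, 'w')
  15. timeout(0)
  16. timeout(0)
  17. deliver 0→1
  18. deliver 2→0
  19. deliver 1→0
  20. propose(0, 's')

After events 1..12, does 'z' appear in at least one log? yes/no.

after 1 — propose(0,'z'): n0:coor/t1/[-]
after 2 — deliver 0→1: n1:part/t1/[-]
after 3 — deliver 1→0: ·
after 4 — deliver 0→2: n2:part/t1/[-]
after 5 — deliver 2→0: n0:coor/t1/[z]
after 6 — deliver 0→1: n1:part/t1/[z]
after 7 — deliver 0→2: n2:part/t1/[z]
after 8 — timeout(0): n0:coor/t2/[z]
after 9 — deliver 0→1: n1:part/t2/[z]
after 10 — deliver 1→0: ·
after 11 — deliver 2→1: ·
after 12 — deliver 2→0: ·

yes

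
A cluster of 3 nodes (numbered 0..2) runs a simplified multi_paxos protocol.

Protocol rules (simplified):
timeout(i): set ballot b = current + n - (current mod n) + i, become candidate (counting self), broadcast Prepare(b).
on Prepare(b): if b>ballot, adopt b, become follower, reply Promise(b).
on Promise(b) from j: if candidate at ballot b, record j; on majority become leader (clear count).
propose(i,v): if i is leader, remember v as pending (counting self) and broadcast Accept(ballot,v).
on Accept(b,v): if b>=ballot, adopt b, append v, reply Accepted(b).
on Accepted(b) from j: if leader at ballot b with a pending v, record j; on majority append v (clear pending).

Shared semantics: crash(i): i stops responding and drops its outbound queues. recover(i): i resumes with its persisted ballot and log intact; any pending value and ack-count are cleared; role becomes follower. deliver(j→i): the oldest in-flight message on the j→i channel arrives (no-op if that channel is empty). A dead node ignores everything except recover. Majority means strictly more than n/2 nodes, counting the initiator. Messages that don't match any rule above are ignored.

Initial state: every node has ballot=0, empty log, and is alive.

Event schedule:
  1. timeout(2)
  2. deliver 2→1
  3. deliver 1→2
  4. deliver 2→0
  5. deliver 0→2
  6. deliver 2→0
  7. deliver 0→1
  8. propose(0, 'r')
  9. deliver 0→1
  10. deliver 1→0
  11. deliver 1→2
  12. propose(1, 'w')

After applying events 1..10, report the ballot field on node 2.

step 1 timeout(2): 2={cand,b=5,log=-}
step 2 deliver 2→1: 1={foll,b=5,log=-}
step 3 deliver 1→2: 2={lead,b=5,log=-}
step 4 deliver 2→0: 0={foll,b=5,log=-}
step 5 deliver 0→2: —
step 6 deliver 2→0: —
step 7 deliver 0→1: —
step 8 propose(0,'r'): —
step 9 deliver 0→1: —
step 10 deliver 1→0: —

5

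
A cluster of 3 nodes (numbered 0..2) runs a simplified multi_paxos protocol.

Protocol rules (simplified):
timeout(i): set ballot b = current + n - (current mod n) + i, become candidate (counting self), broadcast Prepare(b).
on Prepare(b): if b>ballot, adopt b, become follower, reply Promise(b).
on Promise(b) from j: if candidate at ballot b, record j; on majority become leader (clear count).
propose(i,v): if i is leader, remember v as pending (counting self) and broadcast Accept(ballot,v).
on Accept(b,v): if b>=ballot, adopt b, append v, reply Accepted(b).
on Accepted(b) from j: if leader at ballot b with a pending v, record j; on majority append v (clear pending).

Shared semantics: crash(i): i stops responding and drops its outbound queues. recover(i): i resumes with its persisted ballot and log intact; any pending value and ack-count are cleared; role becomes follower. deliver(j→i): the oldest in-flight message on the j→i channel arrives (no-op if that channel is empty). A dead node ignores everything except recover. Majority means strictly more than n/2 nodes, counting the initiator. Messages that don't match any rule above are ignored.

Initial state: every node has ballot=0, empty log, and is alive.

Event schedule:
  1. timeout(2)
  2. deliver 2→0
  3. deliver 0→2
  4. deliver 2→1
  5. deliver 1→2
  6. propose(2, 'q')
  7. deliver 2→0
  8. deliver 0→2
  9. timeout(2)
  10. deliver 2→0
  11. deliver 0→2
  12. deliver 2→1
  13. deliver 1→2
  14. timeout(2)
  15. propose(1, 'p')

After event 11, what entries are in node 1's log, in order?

empty

after 1 — timeout(2): n2:cand/b5/[-]
after 2 — deliver 2→0: n0:foll/b5/[-]
after 3 — deliver 0→2: n2:lead/b5/[-]
after 4 — deliver 2→1: n1:foll/b5/[-]
after 5 — deliver 1→2: ·
after 6 — propose(2,'q'): ·
after 7 — deliver 2→0: n0:foll/b5/[q]
after 8 — deliver 0→2: n2:lead/b5/[q]
after 9 — timeout(2): n2:cand/b8/[q]
after 10 — deliver 2→0: n0:foll/b8/[q]
after 11 — deliver 0→2: n2:lead/b8/[q]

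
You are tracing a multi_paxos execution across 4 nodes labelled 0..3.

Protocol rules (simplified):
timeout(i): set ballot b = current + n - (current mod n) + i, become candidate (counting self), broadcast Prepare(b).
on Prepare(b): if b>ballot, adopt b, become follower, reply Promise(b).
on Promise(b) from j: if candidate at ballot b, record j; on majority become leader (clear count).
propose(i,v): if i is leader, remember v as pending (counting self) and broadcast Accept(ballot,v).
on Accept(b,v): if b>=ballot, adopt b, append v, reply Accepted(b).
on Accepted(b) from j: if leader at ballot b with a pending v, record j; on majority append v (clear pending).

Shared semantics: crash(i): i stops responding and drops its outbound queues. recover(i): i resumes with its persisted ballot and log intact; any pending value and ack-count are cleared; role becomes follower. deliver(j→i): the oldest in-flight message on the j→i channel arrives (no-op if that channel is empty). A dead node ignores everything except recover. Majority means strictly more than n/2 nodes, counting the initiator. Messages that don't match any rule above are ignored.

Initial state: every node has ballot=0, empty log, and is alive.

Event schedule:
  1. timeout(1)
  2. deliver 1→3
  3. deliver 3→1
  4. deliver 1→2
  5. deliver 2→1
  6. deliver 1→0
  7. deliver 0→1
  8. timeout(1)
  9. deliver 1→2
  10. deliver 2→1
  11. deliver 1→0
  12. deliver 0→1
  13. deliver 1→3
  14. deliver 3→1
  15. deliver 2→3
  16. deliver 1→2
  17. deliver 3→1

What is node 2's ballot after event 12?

9

[1] timeout(1) → N1(cand b5 [-])
[2] deliver 1→3 → N3(foll b5 [-])
[3] deliver 3→1 → ∅
[4] deliver 1→2 → N2(foll b5 [-])
[5] deliver 2→1 → N1(lead b5 [-])
[6] deliver 1→0 → N0(foll b5 [-])
[7] deliver 0→1 → ∅
[8] timeout(1) → N1(cand b9 [-])
[9] deliver 1→2 → N2(foll b9 [-])
[10] deliver 2→1 → ∅
[11] deliver 1→0 → N0(foll b9 [-])
[12] deliver 0→1 → N1(lead b9 [-])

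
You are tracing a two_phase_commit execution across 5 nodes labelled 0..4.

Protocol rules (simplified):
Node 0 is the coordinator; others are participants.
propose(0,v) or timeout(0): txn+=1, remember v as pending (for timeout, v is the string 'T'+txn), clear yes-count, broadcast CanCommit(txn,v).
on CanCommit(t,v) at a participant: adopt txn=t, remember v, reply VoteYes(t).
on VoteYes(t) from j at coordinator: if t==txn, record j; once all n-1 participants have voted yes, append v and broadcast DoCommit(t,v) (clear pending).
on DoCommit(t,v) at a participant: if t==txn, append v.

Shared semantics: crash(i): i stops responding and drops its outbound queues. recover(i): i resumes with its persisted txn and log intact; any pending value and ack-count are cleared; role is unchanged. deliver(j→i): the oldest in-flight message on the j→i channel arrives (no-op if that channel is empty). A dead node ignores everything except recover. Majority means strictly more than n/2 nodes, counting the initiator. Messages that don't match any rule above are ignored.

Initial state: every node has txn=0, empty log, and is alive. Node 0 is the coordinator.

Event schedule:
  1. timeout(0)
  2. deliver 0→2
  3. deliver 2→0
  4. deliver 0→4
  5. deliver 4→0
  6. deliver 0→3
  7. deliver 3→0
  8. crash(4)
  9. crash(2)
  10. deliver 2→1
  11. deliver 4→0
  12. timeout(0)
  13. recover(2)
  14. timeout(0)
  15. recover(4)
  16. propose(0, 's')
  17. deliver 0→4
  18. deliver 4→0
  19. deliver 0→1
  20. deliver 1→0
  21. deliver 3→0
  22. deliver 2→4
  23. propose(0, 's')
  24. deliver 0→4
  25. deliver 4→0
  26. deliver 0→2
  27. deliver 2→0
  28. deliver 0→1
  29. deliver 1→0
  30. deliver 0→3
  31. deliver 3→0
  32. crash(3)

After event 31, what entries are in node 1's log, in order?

empty

[1] timeout(0) → N0(coor t1 [-])
[2] deliver 0→2 → N2(part t1 [-])
[3] deliver 2→0 → ∅
[4] deliver 0→4 → N4(part t1 [-])
[5] deliver 4→0 → ∅
[6] deliver 0→3 → N3(part t1 [-])
[7] deliver 3→0 → ∅
[8] crash(4) → N4(✗part t1 [-])
[9] crash(2) → N2(✗part t1 [-])
[10] deliver 2→1 → ∅
[11] deliver 4→0 → ∅
[12] timeout(0) → N0(coor t2 [-])
[13] recover(2) → N2(part t1 [-])
[14] timeout(0) → N0(coor t3 [-])
[15] recover(4) → N4(part t1 [-])
[16] propose(0,'s') → N0(coor t4 [-])
[17] deliver 0→4 → N4(part t2 [-])
[18] deliver 4→0 → ∅
[19] deliver 0→1 → N1(part t1 [-])
[20] deliver 1→0 → ∅
[21] deliver 3→0 → ∅
[22] deliver 2→4 → ∅
[23] propose(0,'s') → N0(coor t5 [-])
[24] deliver 0→4 → N4(part t3 [-])
[25] deliver 4→0 → ∅
[26] deliver 0→2 → N2(part t2 [-])
[27] deliver 2→0 → ∅
[28] deliver 0→1 → N1(part t2 [-])
[29] deliver 1→0 → ∅
[30] deliver 0→3 → N3(part t2 [-])
[31] deliver 3→0 → ∅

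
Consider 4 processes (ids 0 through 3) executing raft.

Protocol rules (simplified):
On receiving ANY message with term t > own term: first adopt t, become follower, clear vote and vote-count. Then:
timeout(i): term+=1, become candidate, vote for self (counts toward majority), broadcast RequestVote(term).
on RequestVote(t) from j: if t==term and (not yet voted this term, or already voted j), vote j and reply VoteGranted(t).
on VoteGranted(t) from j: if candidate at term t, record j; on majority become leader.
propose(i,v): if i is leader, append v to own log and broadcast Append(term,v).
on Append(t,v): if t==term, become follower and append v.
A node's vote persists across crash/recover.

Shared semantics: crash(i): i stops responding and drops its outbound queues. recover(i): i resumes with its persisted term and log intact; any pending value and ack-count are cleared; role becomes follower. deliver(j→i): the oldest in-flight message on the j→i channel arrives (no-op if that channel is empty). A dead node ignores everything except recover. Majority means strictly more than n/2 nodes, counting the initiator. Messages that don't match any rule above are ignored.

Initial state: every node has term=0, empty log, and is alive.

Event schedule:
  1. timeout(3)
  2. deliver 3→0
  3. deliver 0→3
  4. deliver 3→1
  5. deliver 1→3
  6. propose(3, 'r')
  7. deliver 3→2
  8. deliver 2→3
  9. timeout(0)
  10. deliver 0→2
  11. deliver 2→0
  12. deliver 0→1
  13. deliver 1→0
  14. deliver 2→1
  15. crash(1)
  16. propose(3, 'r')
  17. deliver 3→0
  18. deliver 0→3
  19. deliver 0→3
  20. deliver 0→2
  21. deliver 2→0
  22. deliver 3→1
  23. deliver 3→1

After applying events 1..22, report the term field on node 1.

after 1 — timeout(3): n3:cand/t1/[-]
after 2 — deliver 3→0: n0:foll/t1/[-]
after 3 — deliver 0→3: ·
after 4 — deliver 3→1: n1:foll/t1/[-]
after 5 — deliver 1→3: n3:lead/t1/[-]
after 6 — propose(3,'r'): n3:lead/t1/[r]
after 7 — deliver 3→2: n2:foll/t1/[-]
after 8 — deliver 2→3: ·
after 9 — timeout(0): n0:cand/t2/[-]
after 10 — deliver 0→2: n2:foll/t2/[-]
after 11 — deliver 2→0: ·
after 12 — deliver 0→1: n1:foll/t2/[-]
after 13 — deliver 1→0: n0:lead/t2/[-]
after 14 — deliver 2→1: ·
after 15 — crash(1): n1:✗foll/t2/[-]
after 16 — propose(3,'r'): n3:lead/t1/[r,r]
after 17 — deliver 3→0: ·
after 18 — deliver 0→3: n3:foll/t2/[r,r]
after 19 — deliver 0→3: ·
after 20 — deliver 0→2: ·
after 21 — deliver 2→0: ·
after 22 — deliver 3→1: ·

2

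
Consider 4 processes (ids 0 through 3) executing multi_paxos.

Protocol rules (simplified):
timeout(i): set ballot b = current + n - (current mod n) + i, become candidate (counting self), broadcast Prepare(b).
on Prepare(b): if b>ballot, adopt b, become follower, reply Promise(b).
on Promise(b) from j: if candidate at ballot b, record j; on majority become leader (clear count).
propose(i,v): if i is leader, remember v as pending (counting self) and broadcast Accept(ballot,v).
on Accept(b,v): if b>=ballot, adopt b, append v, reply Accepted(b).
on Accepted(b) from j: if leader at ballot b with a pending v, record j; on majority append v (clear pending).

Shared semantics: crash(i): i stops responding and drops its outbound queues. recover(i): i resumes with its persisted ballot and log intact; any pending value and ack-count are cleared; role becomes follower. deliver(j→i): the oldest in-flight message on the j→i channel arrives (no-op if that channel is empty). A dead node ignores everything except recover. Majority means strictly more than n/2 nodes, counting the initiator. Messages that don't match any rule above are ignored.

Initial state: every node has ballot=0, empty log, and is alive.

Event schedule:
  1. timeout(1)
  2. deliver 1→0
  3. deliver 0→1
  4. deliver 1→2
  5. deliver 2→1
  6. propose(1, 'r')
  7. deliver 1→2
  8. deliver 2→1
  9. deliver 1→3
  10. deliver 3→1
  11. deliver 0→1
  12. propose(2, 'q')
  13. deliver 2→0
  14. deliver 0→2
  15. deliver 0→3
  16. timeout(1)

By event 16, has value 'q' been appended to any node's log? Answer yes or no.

1. timeout(1):  <1:cand b5 ->
2. deliver 1→0:  <0:foll b5 ->
3. deliver 0→1:  nop
4. deliver 1→2:  <2:foll b5 ->
5. deliver 2→1:  <1:lead b5 ->
6. propose(1,'r'):  nop
7. deliver 1→2:  <2:foll b5 r>
8. deliver 2→1:  nop
9. deliver 1→3:  <3:foll b5 ->
10. deliver 3→1:  nop
11. deliver 0→1:  nop
12. propose(2,'q'):  nop
13. deliver 2→0:  nop
14. deliver 0→2:  nop
15. deliver 0→3:  nop
16. timeout(1):  <1:cand b9 ->

no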